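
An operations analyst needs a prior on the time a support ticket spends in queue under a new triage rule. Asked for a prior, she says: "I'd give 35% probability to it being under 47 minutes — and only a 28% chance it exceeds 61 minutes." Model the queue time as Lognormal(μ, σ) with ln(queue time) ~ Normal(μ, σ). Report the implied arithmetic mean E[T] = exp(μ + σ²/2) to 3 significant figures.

E[T] ≈ 54.1 minutes

If T ~ Lognormal(μ,σ) then ln T ~ Normal(μ,σ), so the p-quantile of ln T is μ + z_p·σ.
ln(47) = 3.85 and ln(61) = 4.111; z_{0.35} = -0.3853, z_{0.72} = 0.5828.
σ = (4.111 − 3.85)/(0.5828 − (-0.3853)) = 0.269.
μ = 3.85 − (-0.3853)·0.269 = 3.954.
E[T] = exp(μ + σ²/2) = exp(3.954 + 0.0363) = 54.1 minutes.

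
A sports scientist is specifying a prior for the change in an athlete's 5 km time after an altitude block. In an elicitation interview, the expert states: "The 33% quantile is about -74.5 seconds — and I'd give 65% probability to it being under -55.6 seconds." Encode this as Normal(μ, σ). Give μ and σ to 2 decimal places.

μ = -64.42, σ = 22.90

The p-quantile of Normal(μ,σ) is μ + z_p·σ, with z_{0.33} = -0.4399 and z_{0.65} = 0.3853.
Eliminate σ: μ = (z₂·x₁ − z₁·x₂)/(z₂ − z₁) = (0.3853·-74.5 − (-0.4399)·-55.6)/0.8252 = -64.42.
Then σ = (x₂ − x₁)/(z₂ − z₁) = (-55.6 − -74.5)/0.8252 = 22.90.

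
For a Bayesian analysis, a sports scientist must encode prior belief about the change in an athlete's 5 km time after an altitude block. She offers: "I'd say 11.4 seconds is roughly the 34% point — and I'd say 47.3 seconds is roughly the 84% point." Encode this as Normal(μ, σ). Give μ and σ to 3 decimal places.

μ = 21.925, σ = 25.517

For Normal(μ,σ), the p-quantile is μ + z_p·σ. Here z_{0.34} = -0.4125, z_{0.84} = 0.9945.
So 11.4 = μ − 0.4125σ and 47.3 = μ + 0.9945σ.
Subtracting: σ = (47.3 − 11.4)/(0.9945 − (-0.4125)) = 25.517.
Then μ = 11.4 − (-0.4125)·25.517 = 21.925.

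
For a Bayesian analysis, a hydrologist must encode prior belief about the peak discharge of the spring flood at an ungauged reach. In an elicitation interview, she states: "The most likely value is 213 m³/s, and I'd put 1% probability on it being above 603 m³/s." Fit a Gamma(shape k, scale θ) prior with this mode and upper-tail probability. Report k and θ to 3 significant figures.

k ≈ 5.21, θ ≈ 50.5

Gamma(k,θ) with k>1 has mode (k−1)θ, so θ = 213/(k−1).
Need P(X < 603) = 0.99 with θ tied to k this way. Start at k = 2, θ = 213: P(X<603) ≈ 0.774.
Too low — raise k to concentrate. Iterating converges to k ≈ 5.21.
Then θ = 213/(5.21−1) ≈ 50.5.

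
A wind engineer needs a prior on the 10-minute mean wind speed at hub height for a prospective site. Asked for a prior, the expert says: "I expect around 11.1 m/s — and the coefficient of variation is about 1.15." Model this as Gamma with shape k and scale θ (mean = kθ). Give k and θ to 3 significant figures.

k ≈ 0.756, θ ≈ 14.7

For Gamma(k, scale θ): mean = kθ, variance = kθ², so CV = 1/√k.
CV = 1.15, hence k = 1/CV² = 0.756.
Then θ = mean/k = 11.1/0.756 = 14.7.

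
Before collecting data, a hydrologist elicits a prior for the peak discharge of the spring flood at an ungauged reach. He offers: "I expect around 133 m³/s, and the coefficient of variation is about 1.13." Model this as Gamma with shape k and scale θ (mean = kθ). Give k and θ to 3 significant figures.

k ≈ 0.783, θ ≈ 170

For Gamma(k, scale θ): mean = kθ, variance = kθ², so CV = 1/√k.
CV = 1.13, hence k = 1/CV² = 0.783.
Then θ = mean/k = 133/0.783 = 170.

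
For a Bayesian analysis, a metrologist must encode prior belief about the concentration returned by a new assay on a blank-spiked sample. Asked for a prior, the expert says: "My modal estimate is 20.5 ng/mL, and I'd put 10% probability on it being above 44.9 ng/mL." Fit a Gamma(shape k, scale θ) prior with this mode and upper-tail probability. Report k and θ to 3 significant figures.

k ≈ 4.13, θ ≈ 6.55

Gamma(k,θ) with k>1 has mode (k−1)θ, so θ = 20.5/(k−1).
Need P(X < 44.9) = 0.9 with θ tied to k this way. Start at k = 2, θ = 20.5: P(X<44.9) ≈ 0.643.
Too low — raise k to concentrate. Iterating converges to k ≈ 4.13.
Then θ = 20.5/(4.13−1) ≈ 6.55.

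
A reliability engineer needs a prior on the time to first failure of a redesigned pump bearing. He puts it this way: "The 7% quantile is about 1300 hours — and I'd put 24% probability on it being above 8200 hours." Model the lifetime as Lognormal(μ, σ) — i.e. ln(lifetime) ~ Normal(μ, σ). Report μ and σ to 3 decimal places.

μ ≈ 8.416, σ ≈ 0.844

If T ~ Lognormal(μ,σ) then ln T ~ Normal(μ,σ), so the p-quantile of ln T is μ + z_p·σ.
ln(1300) = 7.17 and ln(8200) = 9.012; z_{0.07} = -1.476, z_{0.76} = 0.7063.
σ = (9.012 − 7.17)/(0.7063 − (-1.476)) = 0.844.
μ = 7.17 − (-1.476)·0.844 = 8.416.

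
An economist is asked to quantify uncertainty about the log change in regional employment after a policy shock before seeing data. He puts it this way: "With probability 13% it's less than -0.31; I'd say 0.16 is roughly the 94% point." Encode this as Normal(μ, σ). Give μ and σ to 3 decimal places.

For Normal(μ,σ), the p-quantile is μ + z_p·σ. Here z_{0.13} = -1.126, z_{0.94} = 1.555.
So -0.31 = μ − 1.126σ and 0.16 = μ + 1.555σ.
Subtracting: σ = (0.16 − -0.31)/(1.555 − (-1.126)) = 0.175.
Then μ = -0.31 − (-1.126)·0.175 = -0.113.

μ = -0.113, σ = 0.175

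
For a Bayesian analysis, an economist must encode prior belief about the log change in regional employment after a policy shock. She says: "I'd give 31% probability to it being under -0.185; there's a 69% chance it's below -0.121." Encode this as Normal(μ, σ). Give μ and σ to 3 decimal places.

For Normal(μ,σ), the p-quantile is μ + z_p·σ. Here z_{0.31} = -0.4959, z_{0.69} = 0.4959.
So -0.185 = μ − 0.4959σ and -0.121 = μ + 0.4959σ.
Subtracting: σ = (-0.121 − -0.185)/(0.4959 − (-0.4959)) = 0.065.
Then μ = -0.185 − (-0.4959)·0.065 = -0.153.

μ = -0.153, σ = 0.065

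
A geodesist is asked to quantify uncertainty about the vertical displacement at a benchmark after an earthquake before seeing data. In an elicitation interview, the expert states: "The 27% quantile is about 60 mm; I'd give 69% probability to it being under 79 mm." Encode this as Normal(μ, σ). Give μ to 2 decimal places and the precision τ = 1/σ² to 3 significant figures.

The p-quantile of Normal(μ,σ) is μ + z_p·σ, with z_{0.27} = -0.6128 and z_{0.69} = 0.4959.
Eliminate σ: μ = (z₂·x₁ − z₁·x₂)/(z₂ − z₁) = (0.4959·60 − (-0.6128)·79)/1.109 = 70.50.
Then σ = (x₂ − x₁)/(z₂ − z₁) = (79 − 60)/1.109 = 17.14.
Precision τ = 1/σ² = 1/17.14² = 0.0034.

μ = 70.50, τ = 0.0034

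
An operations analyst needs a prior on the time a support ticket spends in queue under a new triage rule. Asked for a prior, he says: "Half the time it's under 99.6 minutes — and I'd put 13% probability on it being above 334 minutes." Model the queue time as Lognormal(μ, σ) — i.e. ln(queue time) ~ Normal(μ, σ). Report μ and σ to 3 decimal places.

μ ≈ 4.601, σ ≈ 1.074

If T ~ Lognormal(μ,σ) then ln T ~ Normal(μ,σ), so the p-quantile of ln T is μ + z_p·σ.
ln(99.6) = 4.601 and ln(334) = 5.811; z_{0.5} = 0, z_{0.87} = 1.126.
σ = (5.811 − 4.601)/(1.126 − (0)) = 1.074.
μ = 4.601 − (0)·1.074 = 4.601.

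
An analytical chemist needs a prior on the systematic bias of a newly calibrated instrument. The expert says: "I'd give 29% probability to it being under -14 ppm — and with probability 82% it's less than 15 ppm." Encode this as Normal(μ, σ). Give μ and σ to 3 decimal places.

The p-quantile of Normal(μ,σ) is μ + z_p·σ, with z_{0.29} = -0.5534 and z_{0.82} = 0.9154.
Eliminate σ: μ = (z₂·x₁ − z₁·x₂)/(z₂ − z₁) = (0.9154·-14 − (-0.5534)·15)/1.469 = -3.074.
Then σ = (x₂ − x₁)/(z₂ − z₁) = (15 − -14)/1.469 = 19.745.

μ = -3.074, σ = 19.745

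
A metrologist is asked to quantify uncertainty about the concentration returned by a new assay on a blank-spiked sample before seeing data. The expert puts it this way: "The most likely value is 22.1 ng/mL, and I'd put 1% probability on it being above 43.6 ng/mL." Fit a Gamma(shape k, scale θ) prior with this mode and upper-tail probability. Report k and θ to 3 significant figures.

Gamma(k,θ) with k>1 has mode (k−1)θ, so θ = 22.1/(k−1).
Need P(X < 43.6) = 0.99 with θ tied to k this way. Start at k = 2, θ = 22.1: P(X<43.6) ≈ 0.587.
Too low — raise k to concentrate. Iterating converges to k ≈ 11.7.
Then θ = 22.1/(11.7−1) ≈ 2.07.

k ≈ 11.7, θ ≈ 2.07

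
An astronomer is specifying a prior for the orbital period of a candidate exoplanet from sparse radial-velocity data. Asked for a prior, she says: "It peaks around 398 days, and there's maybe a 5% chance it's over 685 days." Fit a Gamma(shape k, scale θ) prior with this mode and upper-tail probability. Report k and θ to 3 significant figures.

k ≈ 10.5, θ ≈ 42

Gamma(k,θ) with k>1 has mode (k−1)θ, so θ = 398/(k−1).
Need P(X < 685) = 0.95 with θ tied to k this way. Start at k = 2, θ = 398: P(X<685) ≈ 0.513.
Too low — raise k to concentrate. Iterating converges to k ≈ 10.5.
Then θ = 398/(10.5−1) ≈ 42.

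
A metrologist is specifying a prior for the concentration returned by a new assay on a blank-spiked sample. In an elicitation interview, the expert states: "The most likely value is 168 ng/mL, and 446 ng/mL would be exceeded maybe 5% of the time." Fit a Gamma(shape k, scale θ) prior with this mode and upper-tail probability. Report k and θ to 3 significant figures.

Gamma(k,θ) with k>1 has mode (k−1)θ, so θ = 168/(k−1).
Need P(X < 446) = 0.95 with θ tied to k this way. Start at k = 2, θ = 168: P(X<446) ≈ 0.743.
Too low — raise k to concentrate. Iterating converges to k ≈ 3.83.
Then θ = 168/(3.83−1) ≈ 59.4.

k ≈ 3.83, θ ≈ 59.4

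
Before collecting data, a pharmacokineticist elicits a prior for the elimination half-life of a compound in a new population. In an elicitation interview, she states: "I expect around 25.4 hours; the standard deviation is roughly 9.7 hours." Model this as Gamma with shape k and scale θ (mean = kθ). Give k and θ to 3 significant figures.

For Gamma(k, scale θ): mean = kθ, variance = kθ², so CV = 1/√k.
CV = SD/mean = 9.7/25.4 = 0.3819, hence k = 1/CV² = 6.86.
Then θ = mean/k = 25.4/6.86 = 3.7.

k ≈ 6.86, θ ≈ 3.7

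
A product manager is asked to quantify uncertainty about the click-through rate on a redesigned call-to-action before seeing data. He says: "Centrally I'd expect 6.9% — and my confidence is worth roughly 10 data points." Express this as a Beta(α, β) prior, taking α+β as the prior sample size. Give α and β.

Under the effective-sample-size interpretation, Beta(α, β) has prior mean α/(α+β) and prior sample size α+β.
So α+β = 10 and α/(α+β) = 0.069, giving α = 0.069·10 = 0.69 and β = 10 − 0.69 = 9.31.

α = 0.69, β = 9.31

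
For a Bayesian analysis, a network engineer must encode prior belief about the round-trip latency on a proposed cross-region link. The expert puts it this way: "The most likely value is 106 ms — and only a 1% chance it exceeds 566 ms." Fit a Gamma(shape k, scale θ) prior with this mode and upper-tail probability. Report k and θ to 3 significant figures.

k ≈ 2.37, θ ≈ 77.4

Gamma(k,θ) with k>1 has mode (k−1)θ, so θ = 106/(k−1).
Need P(X < 566) = 0.99 with θ tied to k this way. Start at k = 2, θ = 106: P(X<566) ≈ 0.970.
Too low — raise k to concentrate. Iterating converges to k ≈ 2.37.
Then θ = 106/(2.37−1) ≈ 77.4.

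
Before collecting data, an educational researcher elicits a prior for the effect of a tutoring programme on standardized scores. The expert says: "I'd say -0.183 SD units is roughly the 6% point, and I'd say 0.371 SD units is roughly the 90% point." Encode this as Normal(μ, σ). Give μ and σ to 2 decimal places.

μ = 0.12, σ = 0.20

The p-quantile of Normal(μ,σ) is μ + z_p·σ, with z_{0.06} = -1.555 and z_{0.9} = 1.282.
Eliminate σ: μ = (z₂·x₁ − z₁·x₂)/(z₂ − z₁) = (1.282·-0.183 − (-1.555)·0.371)/2.836 = 0.12.
Then σ = (x₂ − x₁)/(z₂ − z₁) = (0.371 − -0.183)/2.836 = 0.20.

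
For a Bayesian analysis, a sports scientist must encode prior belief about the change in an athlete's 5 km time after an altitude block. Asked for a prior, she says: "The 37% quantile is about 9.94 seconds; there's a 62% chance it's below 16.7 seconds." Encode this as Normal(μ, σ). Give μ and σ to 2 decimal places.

μ = 13.46, σ = 10.61

For Normal(μ,σ), the p-quantile is μ + z_p·σ. Here z_{0.37} = -0.3319, z_{0.62} = 0.3055.
So 9.94 = μ − 0.3319σ and 16.7 = μ + 0.3055σ.
Subtracting: σ = (16.7 − 9.94)/(0.3055 − (-0.3319)) = 10.61.
Then μ = 9.94 − (-0.3319)·10.61 = 13.46.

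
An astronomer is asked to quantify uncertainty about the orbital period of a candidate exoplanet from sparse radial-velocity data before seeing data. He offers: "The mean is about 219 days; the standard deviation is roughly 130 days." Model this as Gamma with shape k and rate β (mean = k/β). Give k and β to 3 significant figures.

k ≈ 2.84, β ≈ 0.013

For Gamma(k, rate β): mean = k/β, variance = k/β², so CV = 1/√k.
CV = SD/mean = 130/219 = 0.5936, hence k = 1/CV² = 2.84.
Then β = k/mean = 2.84/219 = 0.013.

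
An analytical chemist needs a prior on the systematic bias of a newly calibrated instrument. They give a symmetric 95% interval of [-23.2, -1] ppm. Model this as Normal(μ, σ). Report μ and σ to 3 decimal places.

μ = -12.100, σ = 5.663

A symmetric 95% interval runs μ ± z·σ with z = 1.96.
Half-width = 11.1, so σ = 11.1/1.96 = 5.663.
μ is the interval midpoint, -12.100.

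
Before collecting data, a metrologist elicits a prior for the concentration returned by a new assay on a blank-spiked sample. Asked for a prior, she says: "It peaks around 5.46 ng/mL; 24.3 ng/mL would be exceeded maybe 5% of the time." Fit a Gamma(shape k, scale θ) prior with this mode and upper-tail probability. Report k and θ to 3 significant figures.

Gamma(k,θ) with k>1 has mode (k−1)θ, so θ = 5.46/(k−1).
Need P(X < 24.3) = 0.95 with θ tied to k this way. Start at k = 2, θ = 5.46: P(X<24.3) ≈ 0.936.
Too low — raise k to concentrate. Iterating converges to k ≈ 2.1.
Then θ = 5.46/(2.1−1) ≈ 4.95.

k ≈ 2.1, θ ≈ 4.95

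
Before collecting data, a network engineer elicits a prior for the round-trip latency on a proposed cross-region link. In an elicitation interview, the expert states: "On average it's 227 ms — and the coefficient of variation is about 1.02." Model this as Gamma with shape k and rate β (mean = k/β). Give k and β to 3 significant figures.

For Gamma(k, rate β): mean = k/β, variance = k/β², so CV = 1/√k.
CV = 1.02, hence k = 1/CV² = 0.961.
Then β = k/mean = 0.961/227 = 0.00423.

k ≈ 0.961, β ≈ 0.00423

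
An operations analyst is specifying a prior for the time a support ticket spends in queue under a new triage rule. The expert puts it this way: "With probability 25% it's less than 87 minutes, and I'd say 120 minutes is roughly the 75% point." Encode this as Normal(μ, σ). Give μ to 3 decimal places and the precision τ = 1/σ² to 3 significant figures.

For Normal(μ,σ), the p-quantile is μ + z_p·σ. Here z_{0.25} = -0.6745, z_{0.75} = 0.6745.
So 87 = μ − 0.6745σ and 120 = μ + 0.6745σ.
Subtracting: σ = (120 − 87)/(0.6745 − (-0.6745)) = 24.463.
Then μ = 87 − (-0.6745)·24.463 = 103.500.
Precision τ = 1/σ² = 1/24.46² = 0.00167.

μ = 103.500, τ = 0.00167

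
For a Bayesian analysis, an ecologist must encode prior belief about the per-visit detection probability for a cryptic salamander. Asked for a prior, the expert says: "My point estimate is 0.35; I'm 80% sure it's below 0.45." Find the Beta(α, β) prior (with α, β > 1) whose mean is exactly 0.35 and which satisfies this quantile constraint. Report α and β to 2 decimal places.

α ≈ 5.45, β ≈ 10.12

With mean 0.35 fixed, write α = 0.35s, β = 0.65s where s = α+β.
Need P(θ < 0.45) = 0.8 under Beta(0.35s, 0.65s). Normal approximation: (q−m)/√(m(1−m)/s) ≈ z_{0.8} = 0.842, so s ≈ 0.35·0.65·(0.842)²/(0.45−0.35)² = 16.1.
At s = 16.1: P(θ<0.45) ≈ 0.804. Adjusting to match 0.8 gives s ≈ 15.57.
So α = 0.35·15.57 ≈ 5.45, β = 0.65·15.57 ≈ 10.12.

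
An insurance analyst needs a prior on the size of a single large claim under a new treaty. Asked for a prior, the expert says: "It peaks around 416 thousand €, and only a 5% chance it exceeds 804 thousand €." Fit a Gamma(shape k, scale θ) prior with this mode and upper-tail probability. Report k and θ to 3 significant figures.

Gamma(k,θ) with k>1 has mode (k−1)θ, so θ = 416/(k−1).
Need P(X < 804) = 0.95 with θ tied to k this way. Start at k = 2, θ = 416: P(X<804) ≈ 0.575.
Too low — raise k to concentrate. Iterating converges to k ≈ 7.4.
Then θ = 416/(7.4−1) ≈ 65.

k ≈ 7.4, θ ≈ 65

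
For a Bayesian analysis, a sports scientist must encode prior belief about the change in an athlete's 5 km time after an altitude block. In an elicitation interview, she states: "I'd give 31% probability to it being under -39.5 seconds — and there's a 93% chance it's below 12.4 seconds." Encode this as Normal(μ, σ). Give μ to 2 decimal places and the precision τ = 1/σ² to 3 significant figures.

μ = -26.45, τ = 0.00144

For Normal(μ,σ), the p-quantile is μ + z_p·σ. Here z_{0.31} = -0.4959, z_{0.93} = 1.476.
So -39.5 = μ − 0.4959σ and 12.4 = μ + 1.476σ.
Subtracting: σ = (12.4 − -39.5)/(1.476 − (-0.4959)) = 26.32.
Then μ = -39.5 − (-0.4959)·26.32 = -26.45.
Precision τ = 1/σ² = 1/26.32² = 0.00144.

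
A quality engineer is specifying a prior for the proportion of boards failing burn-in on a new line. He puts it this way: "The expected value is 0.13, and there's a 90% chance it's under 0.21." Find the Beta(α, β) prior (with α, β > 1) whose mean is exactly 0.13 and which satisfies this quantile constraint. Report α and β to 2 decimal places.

α ≈ 4.08, β ≈ 27.31

With mean 0.13 fixed, write α = 0.13s, β = 0.87s where s = α+β.
Need P(θ < 0.21) = 0.9 under Beta(0.13s, 0.87s). Normal approximation: (q−m)/√(m(1−m)/s) ≈ z_{0.9} = 1.28, so s ≈ 0.13·0.87·(1.28)²/(0.21−0.13)² = 29.0.
At s = 29.0: P(θ<0.21) ≈ 0.893. Adjusting to match 0.9 gives s ≈ 31.39.
So α = 0.13·31.39 ≈ 4.08, β = 0.87·31.39 ≈ 27.31.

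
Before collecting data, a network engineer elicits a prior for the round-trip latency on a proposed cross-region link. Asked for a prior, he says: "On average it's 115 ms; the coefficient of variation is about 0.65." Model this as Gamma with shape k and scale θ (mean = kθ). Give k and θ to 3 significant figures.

k ≈ 2.37, θ ≈ 48.6

For Gamma(k, scale θ): mean = kθ, variance = kθ², so CV = 1/√k.
CV = 0.65, hence k = 1/CV² = 2.37.
Then θ = mean/k = 115/2.37 = 48.6.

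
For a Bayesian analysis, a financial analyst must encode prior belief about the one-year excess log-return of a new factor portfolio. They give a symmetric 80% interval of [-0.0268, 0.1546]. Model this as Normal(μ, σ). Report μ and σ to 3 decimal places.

A symmetric 80% interval runs μ ± z·σ with z = 1.282.
Half-width = 0.0907, so σ = 0.0907/1.282 = 0.071.
μ is the interval midpoint, 0.064.

μ = 0.064, σ = 0.071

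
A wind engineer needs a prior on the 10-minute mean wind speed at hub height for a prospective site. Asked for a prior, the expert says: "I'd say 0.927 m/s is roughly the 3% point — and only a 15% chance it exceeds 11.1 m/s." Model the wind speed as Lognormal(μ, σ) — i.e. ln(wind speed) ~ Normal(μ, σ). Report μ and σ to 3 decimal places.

If T ~ Lognormal(μ,σ) then ln T ~ Normal(μ,σ), so the p-quantile of ln T is μ + z_p·σ.
ln(0.927) = -0.0758 and ln(11.1) = 2.407; z_{0.03} = -1.881, z_{0.85} = 1.036.
σ = (2.407 − -0.0758)/(1.036 − (-1.881)) = 0.851.
μ = -0.0758 − (-1.881)·0.851 = 1.525.

μ ≈ 1.525, σ ≈ 0.851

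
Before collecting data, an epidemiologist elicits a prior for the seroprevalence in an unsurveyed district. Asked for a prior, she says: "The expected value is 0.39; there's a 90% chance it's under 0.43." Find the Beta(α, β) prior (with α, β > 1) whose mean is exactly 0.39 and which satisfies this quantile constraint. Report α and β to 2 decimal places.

With mean 0.39 fixed, write α = 0.39s, β = 0.61s where s = α+β.
Need P(θ < 0.43) = 0.9 under Beta(0.39s, 0.61s). Normal approximation: (q−m)/√(m(1−m)/s) ≈ z_{0.9} = 1.28, so s ≈ 0.39·0.61·(1.28)²/(0.43−0.39)² = 244.2.
At s = 244.2: P(θ<0.43) ≈ 0.899. Adjusting to match 0.9 gives s ≈ 246.18.
So α = 0.39·246.18 ≈ 96.01, β = 0.61·246.18 ≈ 150.17.

α ≈ 96.01, β ≈ 150.17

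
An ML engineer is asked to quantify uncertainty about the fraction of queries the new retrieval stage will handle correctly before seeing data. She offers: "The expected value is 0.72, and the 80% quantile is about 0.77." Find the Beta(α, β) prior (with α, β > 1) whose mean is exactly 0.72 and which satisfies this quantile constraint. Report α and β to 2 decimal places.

With mean 0.72 fixed, write α = 0.72s, β = 0.28s where s = α+β.
Need P(θ < 0.77) = 0.8 under Beta(0.72s, 0.28s). Normal approximation: (q−m)/√(m(1−m)/s) ≈ z_{0.8} = 0.842, so s ≈ 0.72·0.28·(0.842)²/(0.77−0.72)² = 57.1.
At s = 57.1: P(θ<0.77) ≈ 0.797. Adjusting to match 0.8 gives s ≈ 58.58.
So α = 0.72·58.58 ≈ 42.18, β = 0.28·58.58 ≈ 16.40.

α ≈ 42.18, β ≈ 16.40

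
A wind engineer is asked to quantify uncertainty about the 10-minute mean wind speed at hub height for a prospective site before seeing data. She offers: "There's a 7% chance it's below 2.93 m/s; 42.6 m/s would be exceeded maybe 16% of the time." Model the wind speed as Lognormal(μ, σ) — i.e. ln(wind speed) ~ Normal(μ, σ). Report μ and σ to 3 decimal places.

If T ~ Lognormal(μ,σ) then ln T ~ Normal(μ,σ), so the p-quantile of ln T is μ + z_p·σ.
ln(2.93) = 1.075 and ln(42.6) = 3.752; z_{0.07} = -1.476, z_{0.84} = 0.9945.
σ = (3.752 − 1.075)/(0.9945 − (-1.476)) = 1.084.
μ = 1.075 − (-1.476)·1.084 = 2.674.

μ ≈ 2.674, σ ≈ 1.084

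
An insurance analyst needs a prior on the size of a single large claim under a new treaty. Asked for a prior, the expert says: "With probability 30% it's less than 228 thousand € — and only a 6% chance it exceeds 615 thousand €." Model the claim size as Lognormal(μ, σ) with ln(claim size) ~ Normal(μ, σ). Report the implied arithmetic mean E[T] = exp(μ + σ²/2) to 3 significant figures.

E[T] ≈ 328 thousand €

If T ~ Lognormal(μ,σ) then ln T ~ Normal(μ,σ), so the p-quantile of ln T is μ + z_p·σ.
ln(228) = 5.429 and ln(615) = 6.422; z_{0.3} = -0.5244, z_{0.94} = 1.555.
σ = (6.422 − 5.429)/(1.555 − (-0.5244)) = 0.477.
μ = 5.429 − (-0.5244)·0.477 = 5.680.
E[T] = exp(μ + σ²/2) = exp(5.680 + 0.1139) = 328 thousand €.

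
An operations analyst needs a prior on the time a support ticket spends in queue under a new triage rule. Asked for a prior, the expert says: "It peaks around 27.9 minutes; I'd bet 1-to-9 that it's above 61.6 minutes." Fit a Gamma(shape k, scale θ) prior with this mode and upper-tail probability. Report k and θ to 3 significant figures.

k ≈ 4.07, θ ≈ 9.1

Gamma(k,θ) with k>1 has mode (k−1)θ, so θ = 27.9/(k−1).
Need P(X < 61.6) = 0.9 with θ tied to k this way. Start at k = 2, θ = 27.9: P(X<61.6) ≈ 0.647.
Too low — raise k to concentrate. Iterating converges to k ≈ 4.07.
Then θ = 27.9/(4.07−1) ≈ 9.1.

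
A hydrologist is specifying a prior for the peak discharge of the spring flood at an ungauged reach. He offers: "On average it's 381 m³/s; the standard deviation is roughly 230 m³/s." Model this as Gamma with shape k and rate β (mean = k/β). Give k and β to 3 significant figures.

k ≈ 2.74, β ≈ 0.0072

For Gamma(k, rate β): mean = k/β, variance = k/β², so CV = 1/√k.
CV = SD/mean = 230/381 = 0.6037, hence k = 1/CV² = 2.74.
Then β = k/mean = 2.74/381 = 0.0072.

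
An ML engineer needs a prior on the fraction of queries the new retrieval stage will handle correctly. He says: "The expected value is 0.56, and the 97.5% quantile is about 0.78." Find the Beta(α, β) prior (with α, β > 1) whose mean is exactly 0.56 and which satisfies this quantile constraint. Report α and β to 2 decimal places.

α ≈ 9.46, β ≈ 7.43

With mean 0.56 fixed, write α = 0.56s, β = 0.44s where s = α+β.
Need P(θ < 0.78) = 0.975 under Beta(0.56s, 0.44s). Normal approximation: (q−m)/√(m(1−m)/s) ≈ z_{0.975} = 1.96, so s ≈ 0.56·0.44·(1.96)²/(0.78−0.56)² = 19.6.
At s = 19.6: P(θ<0.78) ≈ 0.983. Adjusting to match 0.975 gives s ≈ 16.89.
So α = 0.56·16.89 ≈ 9.46, β = 0.44·16.89 ≈ 7.43.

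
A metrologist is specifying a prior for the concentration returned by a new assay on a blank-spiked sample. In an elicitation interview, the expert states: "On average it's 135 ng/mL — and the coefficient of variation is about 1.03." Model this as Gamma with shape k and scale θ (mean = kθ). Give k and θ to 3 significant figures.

k ≈ 0.943, θ ≈ 143

For Gamma(k, scale θ): mean = kθ, variance = kθ², so CV = 1/√k.
CV = 1.03, hence k = 1/CV² = 0.943.
Then θ = mean/k = 135/0.943 = 143.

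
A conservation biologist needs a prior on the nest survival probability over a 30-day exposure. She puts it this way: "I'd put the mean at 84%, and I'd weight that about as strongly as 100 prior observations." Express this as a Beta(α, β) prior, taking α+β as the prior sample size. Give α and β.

Under the effective-sample-size interpretation, Beta(α, β) has prior mean α/(α+β) and prior sample size α+β.
So α+β = 100 and α/(α+β) = 0.84, giving α = 0.84·100 = 84 and β = 100 − 84 = 16.

α = 84, β = 16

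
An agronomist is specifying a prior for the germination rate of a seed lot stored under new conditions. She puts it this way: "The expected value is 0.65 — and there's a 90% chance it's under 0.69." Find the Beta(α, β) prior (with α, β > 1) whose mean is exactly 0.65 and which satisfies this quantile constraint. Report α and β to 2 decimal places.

α ≈ 149.39, β ≈ 80.44

With mean 0.65 fixed, write α = 0.65s, β = 0.35s where s = α+β.
Need P(θ < 0.69) = 0.9 under Beta(0.65s, 0.35s). Normal approximation: (q−m)/√(m(1−m)/s) ≈ z_{0.9} = 1.28, so s ≈ 0.65·0.35·(1.28)²/(0.69−0.65)² = 233.5.
At s = 233.5: P(θ<0.69) ≈ 0.902. Adjusting to match 0.9 gives s ≈ 229.83.
So α = 0.65·229.83 ≈ 149.39, β = 0.35·229.83 ≈ 80.44.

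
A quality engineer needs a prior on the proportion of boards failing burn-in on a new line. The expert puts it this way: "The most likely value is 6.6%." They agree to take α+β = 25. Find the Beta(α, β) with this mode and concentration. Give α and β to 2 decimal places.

For α,β > 1 the Beta mode is (α−1)/(α+β−2). With α+β = 25, the mode is (α−1)/23.
Set (α−1)/23 = 0.066 → α = 1 + 0.066·23 = 2.52.
β = 25 − α = 22.48.

α = 2.52, β = 22.48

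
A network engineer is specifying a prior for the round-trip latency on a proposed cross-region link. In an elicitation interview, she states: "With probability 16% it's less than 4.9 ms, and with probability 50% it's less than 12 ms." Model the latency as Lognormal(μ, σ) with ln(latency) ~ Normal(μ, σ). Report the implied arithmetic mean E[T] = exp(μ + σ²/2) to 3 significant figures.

E[T] ≈ 18 ms

If T ~ Lognormal(μ,σ) then ln T ~ Normal(μ,σ), so the p-quantile of ln T is μ + z_p·σ.
ln(4.9) = 1.589 and ln(12) = 2.485; z_{0.16} = -0.9945, z_{0.5} = 0.
σ = (2.485 − 1.589)/(0 − (-0.9945)) = 0.901.
μ = 1.589 − (-0.9945)·0.901 = 2.485.
E[T] = exp(μ + σ²/2) = exp(2.485 + 0.4056) = 18 ms.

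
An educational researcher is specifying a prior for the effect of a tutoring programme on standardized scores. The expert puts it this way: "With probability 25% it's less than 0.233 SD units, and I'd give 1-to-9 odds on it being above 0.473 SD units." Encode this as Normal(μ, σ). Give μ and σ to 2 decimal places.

The p-quantile of Normal(μ,σ) is μ + z_p·σ, with z_{0.25} = -0.6745 and z_{0.9} = 1.282.
Eliminate σ: μ = (z₂·x₁ − z₁·x₂)/(z₂ − z₁) = (1.282·0.233 − (-0.6745)·0.473)/1.956 = 0.32.
Then σ = (x₂ − x₁)/(z₂ − z₁) = (0.473 − 0.233)/1.956 = 0.12.

μ = 0.32, σ = 0.12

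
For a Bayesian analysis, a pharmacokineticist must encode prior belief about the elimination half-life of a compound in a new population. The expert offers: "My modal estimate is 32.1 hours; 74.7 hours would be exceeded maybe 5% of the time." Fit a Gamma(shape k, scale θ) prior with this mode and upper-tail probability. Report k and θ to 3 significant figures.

Gamma(k,θ) with k>1 has mode (k−1)θ, so θ = 32.1/(k−1).
Need P(X < 74.7) = 0.95 with θ tied to k this way. Start at k = 2, θ = 32.1: P(X<74.7) ≈ 0.675.
Too low — raise k to concentrate. Iterating converges to k ≈ 4.84.
Then θ = 32.1/(4.84−1) ≈ 8.37.

k ≈ 4.84, θ ≈ 8.37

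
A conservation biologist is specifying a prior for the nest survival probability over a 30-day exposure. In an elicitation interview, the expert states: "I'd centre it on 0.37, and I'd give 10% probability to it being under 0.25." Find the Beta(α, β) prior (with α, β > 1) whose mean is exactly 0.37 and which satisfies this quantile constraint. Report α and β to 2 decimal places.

α ≈ 9.31, β ≈ 15.85

With mean 0.37 fixed, write α = 0.37s, β = 0.63s where s = α+β.
Need P(θ < 0.25) = 0.1 under Beta(0.37s, 0.63s). Normal approximation: (q−m)/√(m(1−m)/s) ≈ z_{0.1} = -1.28, so s ≈ 0.37·0.63·(-1.28)²/(0.25−0.37)² = 26.6.
At s = 26.6: P(θ<0.25) ≈ 0.093. Adjusting to match 0.1 gives s ≈ 25.15.
So α = 0.37·25.15 ≈ 9.31, β = 0.63·25.15 ≈ 15.85.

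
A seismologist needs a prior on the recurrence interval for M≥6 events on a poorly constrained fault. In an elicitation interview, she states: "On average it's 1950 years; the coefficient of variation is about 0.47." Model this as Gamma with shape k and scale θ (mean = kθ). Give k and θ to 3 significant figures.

For Gamma(k, scale θ): mean = kθ, variance = kθ², so CV = 1/√k.
CV = 0.47, hence k = 1/CV² = 4.53.
Then θ = mean/k = 1950/4.53 = 431.

k ≈ 4.53, θ ≈ 431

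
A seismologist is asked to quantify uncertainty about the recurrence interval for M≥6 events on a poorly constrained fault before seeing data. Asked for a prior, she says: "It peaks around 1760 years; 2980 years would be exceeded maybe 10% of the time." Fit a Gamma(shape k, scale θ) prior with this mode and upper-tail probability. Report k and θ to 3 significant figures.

Gamma(k,θ) with k>1 has mode (k−1)θ, so θ = 1760/(k−1).
Need P(X < 2980) = 0.9 with θ tied to k this way. Start at k = 2, θ = 1760: P(X<2980) ≈ 0.505.
Too low — raise k to concentrate. Iterating converges to k ≈ 7.82.
Then θ = 1760/(7.82−1) ≈ 258.

k ≈ 7.82, θ ≈ 258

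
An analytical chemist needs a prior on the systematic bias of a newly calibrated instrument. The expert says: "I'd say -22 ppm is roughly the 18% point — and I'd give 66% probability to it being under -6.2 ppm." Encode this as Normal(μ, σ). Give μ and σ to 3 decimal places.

μ = -11.108, σ = 11.899

For Normal(μ,σ), the p-quantile is μ + z_p·σ. Here z_{0.18} = -0.9154, z_{0.66} = 0.4125.
So -22 = μ − 0.9154σ and -6.2 = μ + 0.4125σ.
Subtracting: σ = (-6.2 − -22)/(0.4125 − (-0.9154)) = 11.899.
Then μ = -22 − (-0.9154)·11.899 = -11.108.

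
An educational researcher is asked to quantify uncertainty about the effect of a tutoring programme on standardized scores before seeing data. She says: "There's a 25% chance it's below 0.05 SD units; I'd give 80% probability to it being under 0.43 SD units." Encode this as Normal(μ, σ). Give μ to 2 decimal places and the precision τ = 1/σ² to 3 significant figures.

μ = 0.22, τ = 15.9

The p-quantile of Normal(μ,σ) is μ + z_p·σ, with z_{0.25} = -0.6745 and z_{0.8} = 0.8416.
Eliminate σ: μ = (z₂·x₁ − z₁·x₂)/(z₂ − z₁) = (0.8416·0.05 − (-0.6745)·0.43)/1.516 = 0.22.
Then σ = (x₂ − x₁)/(z₂ − z₁) = (0.43 − 0.05)/1.516 = 0.25.
Precision τ = 1/σ² = 1/0.2506² = 15.9.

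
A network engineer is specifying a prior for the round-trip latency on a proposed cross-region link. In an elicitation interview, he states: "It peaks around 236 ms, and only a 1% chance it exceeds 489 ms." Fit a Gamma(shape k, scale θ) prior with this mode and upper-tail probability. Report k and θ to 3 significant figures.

Gamma(k,θ) with k>1 has mode (k−1)θ, so θ = 236/(k−1).
Need P(X < 489) = 0.99 with θ tied to k this way. Start at k = 2, θ = 236: P(X<489) ≈ 0.613.
Too low — raise k to concentrate. Iterating converges to k ≈ 10.2.
Then θ = 236/(10.2−1) ≈ 25.7.

k ≈ 10.2, θ ≈ 25.7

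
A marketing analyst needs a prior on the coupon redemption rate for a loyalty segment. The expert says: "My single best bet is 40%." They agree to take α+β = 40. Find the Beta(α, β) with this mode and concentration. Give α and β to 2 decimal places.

For α,β > 1 the Beta mode is (α−1)/(α+β−2). With α+β = 40, the mode is (α−1)/38.
Set (α−1)/38 = 0.4 → α = 1 + 0.4·38 = 16.20.
β = 40 − α = 23.80.

α = 16.20, β = 23.80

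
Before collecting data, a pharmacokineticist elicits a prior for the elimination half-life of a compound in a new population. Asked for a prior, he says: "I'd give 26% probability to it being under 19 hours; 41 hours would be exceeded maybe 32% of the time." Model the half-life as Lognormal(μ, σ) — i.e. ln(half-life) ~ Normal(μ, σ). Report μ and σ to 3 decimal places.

If T ~ Lognormal(μ,σ) then ln T ~ Normal(μ,σ), so the p-quantile of ln T is μ + z_p·σ.
ln(19) = 2.944 and ln(41) = 3.714; z_{0.26} = -0.6433, z_{0.68} = 0.4677.
σ = (3.714 − 2.944)/(0.4677 − (-0.6433)) = 0.692.
μ = 2.944 − (-0.6433)·0.692 = 3.390.

μ ≈ 3.390, σ ≈ 0.692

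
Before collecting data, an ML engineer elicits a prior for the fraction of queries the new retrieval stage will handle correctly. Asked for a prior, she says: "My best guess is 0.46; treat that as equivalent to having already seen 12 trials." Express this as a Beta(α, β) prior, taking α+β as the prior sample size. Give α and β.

α = 5.52, β = 6.48

Under the effective-sample-size interpretation, Beta(α, β) has prior mean α/(α+β) and prior sample size α+β.
So α+β = 12 and α/(α+β) = 0.46, giving α = 0.46·12 = 5.52 and β = 12 − 5.52 = 6.48.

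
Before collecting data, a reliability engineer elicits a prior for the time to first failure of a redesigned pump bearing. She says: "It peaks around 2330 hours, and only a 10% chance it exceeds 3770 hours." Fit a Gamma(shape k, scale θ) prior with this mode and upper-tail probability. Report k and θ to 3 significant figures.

k ≈ 9.13, θ ≈ 287

Gamma(k,θ) with k>1 has mode (k−1)θ, so θ = 2330/(k−1).
Need P(X < 3770) = 0.9 with θ tied to k this way. Start at k = 2, θ = 2330: P(X<3770) ≈ 0.481.
Too low — raise k to concentrate. Iterating converges to k ≈ 9.13.
Then θ = 2330/(9.13−1) ≈ 287.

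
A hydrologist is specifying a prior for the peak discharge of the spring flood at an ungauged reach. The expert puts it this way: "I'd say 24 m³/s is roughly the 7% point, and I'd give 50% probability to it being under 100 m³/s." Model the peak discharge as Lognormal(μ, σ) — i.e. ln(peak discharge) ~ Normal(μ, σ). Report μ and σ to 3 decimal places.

μ ≈ 4.605, σ ≈ 0.967

If T ~ Lognormal(μ,σ) then ln T ~ Normal(μ,σ), so the p-quantile of ln T is μ + z_p·σ.
ln(24) = 3.178 and ln(100) = 4.605; z_{0.07} = -1.476, z_{0.5} = 0.
σ = (4.605 − 3.178)/(0 − (-1.476)) = 0.967.
μ = 3.178 − (-1.476)·0.967 = 4.605.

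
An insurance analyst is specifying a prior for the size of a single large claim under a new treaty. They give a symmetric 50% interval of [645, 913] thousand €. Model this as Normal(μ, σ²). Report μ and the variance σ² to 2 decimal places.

A symmetric 50% interval runs μ ± z·σ with z = 0.6745.
Half-width = 134, so σ = 134/0.6745 = 198.669 and σ² = 39469.25.
μ is the interval midpoint, 779.00.

μ = 779.00, σ² = 39469.25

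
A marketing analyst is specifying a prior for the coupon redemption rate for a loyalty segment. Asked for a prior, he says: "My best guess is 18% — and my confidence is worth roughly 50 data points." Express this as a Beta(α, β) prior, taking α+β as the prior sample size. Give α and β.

α = 9, β = 41

Under the effective-sample-size interpretation, Beta(α, β) has prior mean α/(α+β) and prior sample size α+β.
So α+β = 50 and α/(α+β) = 0.18, giving α = 0.18·50 = 9 and β = 50 − 9 = 41.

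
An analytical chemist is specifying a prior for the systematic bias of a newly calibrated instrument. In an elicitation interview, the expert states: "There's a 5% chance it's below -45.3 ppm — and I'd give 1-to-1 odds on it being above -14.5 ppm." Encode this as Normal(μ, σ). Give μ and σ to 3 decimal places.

For Normal(μ,σ), the p-quantile is μ + z_p·σ. Here z_{0.05} = -1.645, z_{0.5} = 0.
So -45.3 = μ − 1.645σ and -14.5 = μ + 0σ.
Subtracting: σ = (-14.5 − -45.3)/(0 − (-1.645)) = 18.725.
Then μ = -45.3 − (-1.645)·18.725 = -14.500.

μ = -14.500, σ = 18.725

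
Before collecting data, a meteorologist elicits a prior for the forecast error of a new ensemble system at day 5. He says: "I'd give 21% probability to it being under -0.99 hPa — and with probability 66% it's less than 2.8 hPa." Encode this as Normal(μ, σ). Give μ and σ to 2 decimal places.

μ = 1.52, σ = 3.11

The p-quantile of Normal(μ,σ) is μ + z_p·σ, with z_{0.21} = -0.8064 and z_{0.66} = 0.4125.
Eliminate σ: μ = (z₂·x₁ − z₁·x₂)/(z₂ − z₁) = (0.4125·-0.99 − (-0.8064)·2.8)/1.219 = 1.52.
Then σ = (x₂ − x₁)/(z₂ − z₁) = (2.8 − -0.99)/1.219 = 3.11.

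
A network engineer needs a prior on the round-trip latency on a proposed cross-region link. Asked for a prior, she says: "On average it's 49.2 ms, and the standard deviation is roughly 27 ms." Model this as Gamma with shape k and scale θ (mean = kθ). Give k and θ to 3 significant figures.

k ≈ 3.32, θ ≈ 14.8

For Gamma(k, scale θ): mean = kθ, variance = kθ², so CV = 1/√k.
CV = SD/mean = 27/49.2 = 0.5488, hence k = 1/CV² = 3.32.
Then θ = mean/k = 49.2/3.32 = 14.8.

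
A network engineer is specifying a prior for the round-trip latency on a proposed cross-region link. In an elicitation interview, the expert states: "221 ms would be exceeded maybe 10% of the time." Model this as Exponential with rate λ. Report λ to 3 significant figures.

P(T > 221.0) = e^(−λ·221.0) = 0.1, so λ = −ln(0.1)/221.0 = 0.0104.

λ ≈ 0.0104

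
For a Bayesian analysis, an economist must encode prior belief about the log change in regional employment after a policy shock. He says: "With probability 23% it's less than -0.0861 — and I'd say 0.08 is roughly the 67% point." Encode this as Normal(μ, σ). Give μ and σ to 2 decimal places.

For Normal(μ,σ), the p-quantile is μ + z_p·σ. Here z_{0.23} = -0.7388, z_{0.67} = 0.4399.
So -0.0861 = μ − 0.7388σ and 0.08 = μ + 0.4399σ.
Subtracting: σ = (0.08 − -0.0861)/(0.4399 − (-0.7388)) = 0.14.
Then μ = -0.0861 − (-0.7388)·0.14 = 0.02.

μ = 0.02, σ = 0.14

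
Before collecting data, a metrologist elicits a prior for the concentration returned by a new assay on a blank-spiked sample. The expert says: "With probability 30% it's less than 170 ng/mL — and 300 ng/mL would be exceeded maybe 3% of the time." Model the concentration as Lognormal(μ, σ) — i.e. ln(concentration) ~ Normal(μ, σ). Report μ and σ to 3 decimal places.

If T ~ Lognormal(μ,σ) then ln T ~ Normal(μ,σ), so the p-quantile of ln T is μ + z_p·σ.
ln(170) = 5.136 and ln(300) = 5.704; z_{0.3} = -0.5244, z_{0.97} = 1.881.
σ = (5.704 − 5.136)/(1.881 − (-0.5244)) = 0.236.
μ = 5.136 − (-0.5244)·0.236 = 5.260.

μ ≈ 5.260, σ ≈ 0.236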